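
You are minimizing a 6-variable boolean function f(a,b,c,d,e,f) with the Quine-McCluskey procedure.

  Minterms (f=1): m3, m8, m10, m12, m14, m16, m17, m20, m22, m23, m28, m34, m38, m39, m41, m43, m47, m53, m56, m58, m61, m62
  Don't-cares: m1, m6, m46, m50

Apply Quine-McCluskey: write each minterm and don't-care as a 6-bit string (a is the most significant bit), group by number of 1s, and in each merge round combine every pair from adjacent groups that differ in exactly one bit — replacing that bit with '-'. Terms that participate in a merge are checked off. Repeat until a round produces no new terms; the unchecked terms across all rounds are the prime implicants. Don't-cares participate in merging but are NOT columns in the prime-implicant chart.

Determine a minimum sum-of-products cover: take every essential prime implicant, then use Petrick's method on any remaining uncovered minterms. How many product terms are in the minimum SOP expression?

Round 0: 000001✓ 000011✓ 000110✓ 001000✓ 001010✓ 001100✓ 001110✓ 010000✓ 010001✓ 010100✓ 010110✓ 010111✓ 011100✓ 100010✓ 100110✓ 100111✓ 101001✓ 101011✓ 101110✓ 101111✓ 110010✓ 110101✓ 111000✓ 111010✓ 111101✓ 111110✓
Round 1: -00110✓ -01110✓ 0-0001 0-0110 0-1100 00-110✓ 0000-1 001-00✓ 001-10✓ 0010-0✓ 0011-0✓ 01-100 010-00 01000- 0101-0 01011- 1-0010 1-1110 10-110✓ 10-111✓ 100-10 10011-✓ 101-11 1010-1 10111-✓ 11-010 11-101 111-10 1110-0
Round 2: -0-110 001--0 10-11-
PIs = {-0-110, 0-0001, 0-0110, 0-1100, 0000-1, 001--0, 01-100, 010-00, 01000-, 0101-0, 01011-, 1-0010, 1-1110, 10-11-, 100-10, 101-11, 1010-1, 11-010, 11-101, 111-10, 1110-0}
Coverage chart:
  m3: 0000-1 ←essential
  m8: 001--0 ←essential
  m10: 001--0 ←essential
  m12: 0-1100,001--0
  m14: -0-110,001--0
  m16: 010-00,01000-
  m17: 0-0001,01000-
  m20: 01-100,010-00,0101-0
  m22: 0-0110,0101-0,01011-
  m23: 01011- ←essential
  m28: 0-1100,01-100
  m34: 1-0010,100-10
  m38: -0-110,10-11-,100-10
  m39: 10-11- ←essential
  m41: 1010-1 ←essential
  m43: 101-11,1010-1
  m47: 10-11-,101-11
  m53: 11-101 ←essential
  m56: 1110-0 ←essential
  m58: 11-010,111-10,1110-0
  m61: 11-101 ←essential
  m62: 1-1110,111-10
Essential: 0000-1, 001--0, 01011-, 10-11-, 1010-1, 11-101, 1110-0
Petrick residual → 01-100, 01000-, 1-0010, 1-1110
Min cover (11 terms): a'b'c'd'f + a'b'cf' + a'bde'f' + a'bc'd'e' + a'bc'de + ac'd'ef' + acdef' + ab'de + ab'cd'f + abde'f + abcd'f'

11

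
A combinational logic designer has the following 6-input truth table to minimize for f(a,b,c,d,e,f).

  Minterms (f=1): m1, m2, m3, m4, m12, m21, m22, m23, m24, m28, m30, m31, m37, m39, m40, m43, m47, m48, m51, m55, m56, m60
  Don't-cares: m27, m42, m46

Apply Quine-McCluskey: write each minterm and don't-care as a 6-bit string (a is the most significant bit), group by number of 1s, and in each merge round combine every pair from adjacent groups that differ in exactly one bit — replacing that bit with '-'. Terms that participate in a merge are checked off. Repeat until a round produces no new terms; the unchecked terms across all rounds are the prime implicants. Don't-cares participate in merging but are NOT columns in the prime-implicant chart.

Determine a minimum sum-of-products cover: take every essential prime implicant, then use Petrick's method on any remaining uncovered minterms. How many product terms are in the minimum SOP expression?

Round 0: 000001✓ 000010✓ 000011✓ 000100✓ 001100✓ 010101✓ 010110✓ 010111✓ 011000✓ 011011✓ 011100✓ 011110✓ 011111✓ 100101✓ 100111✓ 101000✓ 101010✓ 101011✓ 101110✓ 101111✓ 110000✓ 110011✓ 110111✓ 111000✓ 111100✓
Round 1: -10111 -11000✓ -11100✓ 0-1100 00-100 0000-1 00001- 01-110✓ 01-111✓ 0101-1 01011-✓ 011-00✓ 011-11 0111-0 01111-✓ 1-0111 1-1000 10-111 1001-1 101-10✓ 101-11✓ 1010-0 10101-✓ 10111-✓ 11-000 110-11 111-00✓
Round 2: -11-00 01-11- 101-1-
PIs = {-10111, -11-00, 0-1100, 00-100, 0000-1, 00001-, 01-11-, 0101-1, 011-11, 0111-0, 1-0111, 1-1000, 10-111, 1001-1, 101-1-, 1010-0, 11-000, 110-11}
Coverage chart:
  m1: 0000-1 ←essential
  m2: 00001- ←essential
  m3: 0000-1,00001-
  m4: 00-100 ←essential
  m12: 0-1100,00-100
  m21: 0101-1 ←essential
  m22: 01-11- ←essential
  m23: -10111,01-11-,0101-1
  m24: -11-00 ←essential
  m28: -11-00,0-1100,0111-0
  m30: 01-11-,0111-0
  m31: 01-11-,011-11
  m37: 1001-1 ←essential
  m39: 1-0111,10-111,1001-1
  m40: 1-1000,1010-0
  m43: 101-1- ←essential
  m47: 10-111,101-1-
  m48: 11-000 ←essential
  m51: 110-11 ←essential
  m55: -10111,1-0111,110-11
  m56: -11-00,1-1000,11-000
  m60: -11-00 ←essential
Essential: -11-00, 00-100, 0000-1, 00001-, 01-11-, 0101-1, 1001-1, 101-1-, 11-000, 110-11
Petrick residual → 1-1000
Min cover (11 terms): bce'f' + a'b'de'f' + a'b'c'd'f + a'b'c'd'e + a'bde + a'bc'df + acd'e'f' + ab'c'df + ab'ce + abd'e'f' + abc'ef

11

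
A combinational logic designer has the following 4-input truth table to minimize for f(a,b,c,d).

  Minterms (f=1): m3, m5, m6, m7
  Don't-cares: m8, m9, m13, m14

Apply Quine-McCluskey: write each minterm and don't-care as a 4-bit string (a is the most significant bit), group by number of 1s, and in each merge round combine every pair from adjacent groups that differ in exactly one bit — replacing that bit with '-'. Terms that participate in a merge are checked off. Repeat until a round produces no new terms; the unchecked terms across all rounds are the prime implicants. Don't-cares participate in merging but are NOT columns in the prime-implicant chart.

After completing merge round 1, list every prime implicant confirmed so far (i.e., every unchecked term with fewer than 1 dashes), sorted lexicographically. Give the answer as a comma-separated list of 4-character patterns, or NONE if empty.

NONE

Round 0: 0011✓ 0101✓ 0110✓ 0111✓ 1000✓ 1001✓ 1101✓ 1110✓
Round 1: -101 -110 0-11 01-1 011- 1-01 100-
PIs = {-101, -110, 0-11, 01-1, 011-, 1-01, 100-}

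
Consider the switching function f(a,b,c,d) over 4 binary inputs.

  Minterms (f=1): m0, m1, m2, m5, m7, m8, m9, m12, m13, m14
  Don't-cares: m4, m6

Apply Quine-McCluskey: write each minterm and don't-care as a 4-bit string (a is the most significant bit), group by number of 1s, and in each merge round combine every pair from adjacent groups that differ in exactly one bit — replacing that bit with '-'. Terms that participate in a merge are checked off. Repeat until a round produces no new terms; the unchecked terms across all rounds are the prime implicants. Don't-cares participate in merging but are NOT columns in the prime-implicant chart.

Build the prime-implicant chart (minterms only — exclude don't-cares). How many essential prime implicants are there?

4

Round 0: 0000✓ 0001✓ 0010✓ 0100✓ 0101✓ 0110✓ 0111✓ 1000✓ 1001✓ 1100✓ 1101✓ 1110✓
Round 1: -000✓ -001✓ -100✓ -101✓ -110✓ 0-00✓ 0-01✓ 0-10✓ 00-0✓ 000-✓ 01-0✓ 01-1✓ 010-✓ 011-✓ 1-00✓ 1-01✓ 100-✓ 11-0✓ 110-✓
Round 2: --00✓ --01✓ -00-✓ -1-0 -10-✓ 0--0 0-0-✓ 01-- 1-0-✓
Round 3: --0-
PIs = {--0-, -1-0, 0--0, 01--}
Coverage chart:
  m0: --0-,0--0
  m1: --0- ←essential
  m2: 0--0 ←essential
  m5: --0-,01--
  m7: 01-- ←essential
  m8: --0- ←essential
  m9: --0- ←essential
  m12: --0-,-1-0
  m13: --0- ←essential
  m14: -1-0 ←essential
Essential: --0-, -1-0, 0--0, 01--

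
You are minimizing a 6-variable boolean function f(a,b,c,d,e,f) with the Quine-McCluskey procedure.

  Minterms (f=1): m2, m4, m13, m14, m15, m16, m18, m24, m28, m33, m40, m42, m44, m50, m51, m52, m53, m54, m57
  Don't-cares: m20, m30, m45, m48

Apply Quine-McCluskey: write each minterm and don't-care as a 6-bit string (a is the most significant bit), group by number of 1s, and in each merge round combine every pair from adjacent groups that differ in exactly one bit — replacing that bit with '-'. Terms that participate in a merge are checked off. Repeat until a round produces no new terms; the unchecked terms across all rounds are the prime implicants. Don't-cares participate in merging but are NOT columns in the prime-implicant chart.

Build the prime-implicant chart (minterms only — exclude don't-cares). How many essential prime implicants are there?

[col 0] 000010*, 000100*, 001101*, 001110*, 001111*, 010000*, 010010*, 010100*, 011000*, 011100*, 011110*, 100001, 101000*, 101010*, 101100*, 101101*, 110000*, 110010*, 110011*, 110100*, 110101*, 110110*, 111001
[col 1] -01101, -10000*, -10010*, -10100*, 0-0010, 0-0100, 0-1110, 0011-1, 00111-, 01-000*, 01-100*, 010-00*, 0100-0*, 011-00*, 0111-0, 101-00, 1010-0, 10110-, 110-00*, 110-10*, 1100-0*, 11001-, 1101-0*, 11010-
[col 2] -10-00, -100-0, 01--00, 110--0
Prime implicants: -01101, -10-00, -100-0, 0-0010, 0-0100, 0-1110, 0011-1, 00111-, 01--00, 0111-0, 100001, 101-00, 1010-0, 10110-, 110--0, 11001-, 11010-, 111001
PI chart (minterm → PIs covering it):
  2 | 0-0010  (sole → essential)
  4 | 0-0100  (sole → essential)
  13 | -01101,0011-1
  14 | 0-1110,00111-
  15 | 0011-1,00111-
  16 | -10-00,-100-0,01--00
  18 | -100-0,0-0010
  24 | 01--00  (sole → essential)
  28 | 01--00,0111-0
  33 | 100001  (sole → essential)
  40 | 101-00,1010-0
  42 | 1010-0  (sole → essential)
  44 | 101-00,10110-
  50 | -100-0,110--0,11001-
  51 | 11001-  (sole → essential)
  52 | -10-00,110--0,11010-
  53 | 11010-  (sole → essential)
  54 | 110--0  (sole → essential)
  57 | 111001  (sole → essential)
Essential prime implicants: 0-0010, 0-0100, 01--00, 100001, 1010-0, 110--0, 11001-, 11010-, 111001

9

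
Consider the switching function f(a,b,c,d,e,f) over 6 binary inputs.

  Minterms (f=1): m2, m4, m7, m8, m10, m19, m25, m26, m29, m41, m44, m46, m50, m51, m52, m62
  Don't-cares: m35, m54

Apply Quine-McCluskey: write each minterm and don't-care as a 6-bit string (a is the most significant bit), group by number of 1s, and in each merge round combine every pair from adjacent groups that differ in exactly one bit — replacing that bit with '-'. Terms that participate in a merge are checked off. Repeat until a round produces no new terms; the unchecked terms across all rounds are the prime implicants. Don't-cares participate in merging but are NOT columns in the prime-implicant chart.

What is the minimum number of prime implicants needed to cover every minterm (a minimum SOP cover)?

Round 0: 000010✓ 000100 000111 001000✓ 001010✓ 010011✓ 011001✓ 011010✓ 011101✓ 100011✓ 101001 101100✓ 101110✓ 110010✓ 110011✓ 110100✓ 110110✓ 111110✓
Round 1: -10011 0-1010 00-010 0010-0 011-01 1-0011 1-1110 1011-0 11-110 110-10 11001- 1101-0
PIs = {-10011, 0-1010, 00-010, 000100, 000111, 0010-0, 011-01, 1-0011, 1-1110, 101001, 1011-0, 11-110, 110-10, 11001-, 1101-0}
Coverage chart:
  m2: 00-010 ←essential
  m4: 000100 ←essential
  m7: 000111 ←essential
  m8: 0010-0 ←essential
  m10: 0-1010,00-010,0010-0
  m19: -10011 ←essential
  m25: 011-01 ←essential
  m26: 0-1010 ←essential
  m29: 011-01 ←essential
  m41: 101001 ←essential
  m44: 1011-0 ←essential
  m46: 1-1110,1011-0
  m50: 110-10,11001-
  m51: -10011,1-0011,11001-
  m52: 1101-0 ←essential
  m62: 1-1110,11-110
Essential: -10011, 0-1010, 00-010, 000100, 000111, 0010-0, 011-01, 101001, 1011-0, 1101-0
Petrick residual → 1-1110, 110-10
Min cover (12 terms): bc'd'ef + a'cd'ef' + a'b'd'ef' + a'b'c'de'f' + a'b'c'def + a'b'cd'f' + a'bce'f + acdef' + ab'cd'e'f + ab'cdf' + abc'ef' + abc'df'

12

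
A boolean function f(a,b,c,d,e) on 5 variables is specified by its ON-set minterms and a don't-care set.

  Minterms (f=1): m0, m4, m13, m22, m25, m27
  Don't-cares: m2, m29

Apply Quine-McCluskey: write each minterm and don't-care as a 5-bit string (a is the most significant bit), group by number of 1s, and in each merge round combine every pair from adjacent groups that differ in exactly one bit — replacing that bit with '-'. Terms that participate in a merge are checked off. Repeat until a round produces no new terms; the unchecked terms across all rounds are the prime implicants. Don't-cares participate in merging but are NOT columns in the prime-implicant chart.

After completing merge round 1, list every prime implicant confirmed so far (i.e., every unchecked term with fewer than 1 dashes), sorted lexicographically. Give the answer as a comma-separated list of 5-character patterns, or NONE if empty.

10110

[col 0] 00000*, 00010*, 00100*, 01101*, 10110, 11001*, 11011*, 11101*
[col 1] -1101, 00-00, 000-0, 11-01, 110-1
Prime implicants: -1101, 00-00, 000-0, 10110, 11-01, 110-1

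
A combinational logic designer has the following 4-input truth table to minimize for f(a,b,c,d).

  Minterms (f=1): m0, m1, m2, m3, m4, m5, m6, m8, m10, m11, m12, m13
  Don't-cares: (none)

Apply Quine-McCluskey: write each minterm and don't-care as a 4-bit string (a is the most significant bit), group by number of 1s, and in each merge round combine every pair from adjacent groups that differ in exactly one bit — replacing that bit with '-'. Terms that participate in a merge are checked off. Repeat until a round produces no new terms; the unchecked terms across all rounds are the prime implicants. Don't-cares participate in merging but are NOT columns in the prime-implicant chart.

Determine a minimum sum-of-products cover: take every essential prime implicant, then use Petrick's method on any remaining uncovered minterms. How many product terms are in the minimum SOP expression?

5

Round 0: 0000✓ 0001✓ 0010✓ 0011✓ 0100✓ 0101✓ 0110✓ 1000✓ 1010✓ 1011✓ 1100✓ 1101✓
Round 1: -000✓ -010✓ -011✓ -100✓ -101✓ 0-00✓ 0-01✓ 0-10✓ 00-0✓ 00-1✓ 000-✓ 001-✓ 01-0✓ 010-✓ 1-00✓ 10-0✓ 101-✓ 110-✓
Round 2: --00 -0-0 -01- -10- 0--0 0-0- 00--
PIs = {--00, -0-0, -01-, -10-, 0--0, 0-0-, 00--}
Coverage chart:
  m0: --00,-0-0,0--0,0-0-,00--
  m1: 0-0-,00--
  m2: -0-0,-01-,0--0,00--
  m3: -01-,00--
  m4: --00,-10-,0--0,0-0-
  m5: -10-,0-0-
  m6: 0--0 ←essential
  m8: --00,-0-0
  m10: -0-0,-01-
  m11: -01- ←essential
  m12: --00,-10-
  m13: -10- ←essential
Essential: -01-, -10-, 0--0
Petrick residual → --00, 0-0-
Min cover (5 terms): c'd' + b'c + bc' + a'd' + a'c'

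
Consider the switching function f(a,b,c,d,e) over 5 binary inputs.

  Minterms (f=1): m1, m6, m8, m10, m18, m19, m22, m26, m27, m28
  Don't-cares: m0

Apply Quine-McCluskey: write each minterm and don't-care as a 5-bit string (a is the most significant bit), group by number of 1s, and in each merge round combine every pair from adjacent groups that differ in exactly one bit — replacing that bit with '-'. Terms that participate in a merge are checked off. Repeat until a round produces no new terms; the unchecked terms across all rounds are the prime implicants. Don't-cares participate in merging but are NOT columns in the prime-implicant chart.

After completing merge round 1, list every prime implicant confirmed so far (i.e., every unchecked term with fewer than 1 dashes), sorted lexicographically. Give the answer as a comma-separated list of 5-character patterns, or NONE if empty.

[col 0] 00000*, 00001*, 00110*, 01000*, 01010*, 10010*, 10011*, 10110*, 11010*, 11011*, 11100
[col 1] -0110, -1010, 0-000, 0000-, 010-0, 1-010*, 1-011*, 10-10, 1001-*, 1101-*
[col 2] 1-01-
Prime implicants: -0110, -1010, 0-000, 0000-, 010-0, 1-01-, 10-10, 11100

11100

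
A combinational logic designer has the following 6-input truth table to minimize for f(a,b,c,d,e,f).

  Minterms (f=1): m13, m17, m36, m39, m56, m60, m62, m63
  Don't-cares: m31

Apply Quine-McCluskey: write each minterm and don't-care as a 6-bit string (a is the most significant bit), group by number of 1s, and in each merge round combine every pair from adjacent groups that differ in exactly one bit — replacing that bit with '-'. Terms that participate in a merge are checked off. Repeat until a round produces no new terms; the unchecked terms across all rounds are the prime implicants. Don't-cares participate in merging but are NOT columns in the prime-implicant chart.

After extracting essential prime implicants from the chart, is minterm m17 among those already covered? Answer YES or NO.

YES

Round 0: 001101 010001 011111✓ 100100 100111 111000✓ 111100✓ 111110✓ 111111✓
Round 1: -11111 111-00 1111-0 11111-
PIs = {-11111, 001101, 010001, 100100, 100111, 111-00, 1111-0, 11111-}
Coverage chart:
  m13: 001101 ←essential
  m17: 010001 ←essential
  m36: 100100 ←essential
  m39: 100111 ←essential
  m56: 111-00 ←essential
  m60: 111-00,1111-0
  m62: 1111-0,11111-
  m63: -11111,11111-
Essential: 001101, 010001, 100100, 100111, 111-00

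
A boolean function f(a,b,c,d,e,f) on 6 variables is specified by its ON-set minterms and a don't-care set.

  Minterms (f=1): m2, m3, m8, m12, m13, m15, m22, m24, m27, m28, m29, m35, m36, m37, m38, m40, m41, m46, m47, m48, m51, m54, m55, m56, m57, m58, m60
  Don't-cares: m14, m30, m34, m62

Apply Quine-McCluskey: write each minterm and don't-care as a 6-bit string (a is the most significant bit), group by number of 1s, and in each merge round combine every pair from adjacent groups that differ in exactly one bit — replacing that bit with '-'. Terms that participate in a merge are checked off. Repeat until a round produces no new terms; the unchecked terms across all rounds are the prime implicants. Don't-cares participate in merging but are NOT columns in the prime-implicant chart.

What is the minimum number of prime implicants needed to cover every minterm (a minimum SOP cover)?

[col 0] 000010*, 000011*, 001000*, 001100*, 001101*, 001110*, 001111*, 010110*, 011000*, 011011, 011100*, 011101*, 011110*, 100010*, 100011*, 100100*, 100101*, 100110*, 101000*, 101001*, 101110*, 101111*, 110000*, 110011*, 110110*, 110111*, 111000*, 111001*, 111010*, 111100*, 111110*
[col 1] -00010*, -00011*, -01000*, -01110*, -01111*, -10110*, -11000*, -11100*, -11110*, 0-1000*, 0-1100*, 0-1101*, 0-1110*, 00001-*, 001-00*, 0011-0*, 0011-1*, 00110-*, 00111-*, 01-110*, 011-00*, 0111-0*, 01110-*, 1-0011, 1-0110*, 1-1000*, 1-1001*, 1-1110*, 10-110*, 100-10, 10001-*, 1001-0, 10010-, 10100-*, 10111-*, 11-000, 11-110*, 110-11, 11011-, 111-00*, 111-10*, 1110-0*, 11100-*, 1111-0*
[col 2] --1000, --1110, -0001-, -0111-, -1-110, -11-00, -111-0, 0-1-00, 0-11-0, 0-110-, 0011--, 1--110, 1-100-, 111--0
Prime implicants: --1000, --1110, -0001-, -0111-, -1-110, -11-00, -111-0, 0-1-00, 0-11-0, 0-110-, 0011--, 011011, 1--110, 1-0011, 1-100-, 100-10, 1001-0, 10010-, 11-000, 110-11, 11011-, 111--0
PI chart (minterm → PIs covering it):
  2 | -0001-  (sole → essential)
  3 | -0001-  (sole → essential)
  8 | --1000,0-1-00
  12 | 0-1-00,0-11-0,0-110-,0011--
  13 | 0-110-,0011--
  15 | -0111-,0011--
  22 | -1-110  (sole → essential)
  24 | --1000,-11-00,0-1-00
  27 | 011011  (sole → essential)
  28 | -11-00,-111-0,0-1-00,0-11-0,0-110-
  29 | 0-110-  (sole → essential)
  35 | -0001-,1-0011
  36 | 1001-0,10010-
  37 | 10010-  (sole → essential)
  38 | 1--110,100-10,1001-0
  40 | --1000,1-100-
  41 | 1-100-  (sole → essential)
  46 | --1110,-0111-,1--110
  47 | -0111-  (sole → essential)
  48 | 11-000  (sole → essential)
  51 | 1-0011,110-11
  54 | -1-110,1--110,11011-
  55 | 110-11,11011-
  56 | --1000,-11-00,1-100-,11-000,111--0
  57 | 1-100-  (sole → essential)
  58 | 111--0  (sole → essential)
  60 | -11-00,-111-0,111--0
Essential prime implicants: -0001-, -0111-, -1-110, 0-110-, 011011, 1-100-, 10010-, 11-000, 111--0
Petrick residual → --1000, 1--110, 110-11
Minimum SOP uses 12 PIs: cd'e'f' + b'c'd'e + b'cde + bdef' + a'cde' + a'bcd'ef + adef' + acd'e' + ab'c'de' + abd'e'f' + abc'ef + abcf'

12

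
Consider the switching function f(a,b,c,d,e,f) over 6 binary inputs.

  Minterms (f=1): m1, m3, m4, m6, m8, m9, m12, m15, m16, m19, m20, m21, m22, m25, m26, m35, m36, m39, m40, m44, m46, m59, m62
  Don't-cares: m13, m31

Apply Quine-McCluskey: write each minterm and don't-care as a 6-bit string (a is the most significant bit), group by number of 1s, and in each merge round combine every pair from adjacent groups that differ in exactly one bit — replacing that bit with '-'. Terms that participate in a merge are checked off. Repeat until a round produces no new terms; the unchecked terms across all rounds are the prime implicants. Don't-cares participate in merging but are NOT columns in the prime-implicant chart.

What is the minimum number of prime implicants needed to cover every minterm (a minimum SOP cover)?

[col 0] 000001*, 000011*, 000100*, 000110*, 001000*, 001001*, 001100*, 001101*, 001111*, 010000*, 010011*, 010100*, 010101*, 010110*, 011001*, 011010, 011111*, 100011*, 100100*, 100111*, 101000*, 101100*, 101110*, 111011, 111110*
[col 1] -00011, -00100*, -01000*, -01100*, 0-0011, 0-0100*, 0-0110*, 0-1001, 0-1111, 00-001, 00-100*, 0000-1, 0001-0*, 001-00*, 001-01*, 00100-*, 0011-1, 00110-*, 010-00, 0101-0*, 01010-, 1-1110, 10-100*, 100-11, 101-00*, 1011-0
[col 2] -0-100, -01-00, 0-01-0, 001-0-
Prime implicants: -0-100, -00011, -01-00, 0-0011, 0-01-0, 0-1001, 0-1111, 00-001, 0000-1, 001-0-, 0011-1, 010-00, 01010-, 011010, 1-1110, 100-11, 1011-0, 111011
PI chart (minterm → PIs covering it):
  1 | 00-001,0000-1
  3 | -00011,0-0011,0000-1
  4 | -0-100,0-01-0
  6 | 0-01-0  (sole → essential)
  8 | -01-00,001-0-
  9 | 0-1001,00-001,001-0-
  12 | -0-100,-01-00,001-0-
  15 | 0-1111,0011-1
  16 | 010-00  (sole → essential)
  19 | 0-0011  (sole → essential)
  20 | 0-01-0,010-00,01010-
  21 | 01010-  (sole → essential)
  22 | 0-01-0  (sole → essential)
  25 | 0-1001  (sole → essential)
  26 | 011010  (sole → essential)
  35 | -00011,100-11
  36 | -0-100  (sole → essential)
  39 | 100-11  (sole → essential)
  40 | -01-00  (sole → essential)
  44 | -0-100,-01-00,1011-0
  46 | 1-1110,1011-0
  59 | 111011  (sole → essential)
  62 | 1-1110  (sole → essential)
Essential prime implicants: -0-100, -01-00, 0-0011, 0-01-0, 0-1001, 010-00, 01010-, 011010, 1-1110, 100-11, 111011
Petrick residual → 0-1111, 00-001
Minimum SOP uses 13 PIs: b'de'f' + b'ce'f' + a'c'd'ef + a'c'df' + a'cd'e'f + a'cdef + a'b'd'e'f + a'bc'e'f' + a'bc'de' + a'bcd'ef' + acdef' + ab'c'ef + abcd'ef

13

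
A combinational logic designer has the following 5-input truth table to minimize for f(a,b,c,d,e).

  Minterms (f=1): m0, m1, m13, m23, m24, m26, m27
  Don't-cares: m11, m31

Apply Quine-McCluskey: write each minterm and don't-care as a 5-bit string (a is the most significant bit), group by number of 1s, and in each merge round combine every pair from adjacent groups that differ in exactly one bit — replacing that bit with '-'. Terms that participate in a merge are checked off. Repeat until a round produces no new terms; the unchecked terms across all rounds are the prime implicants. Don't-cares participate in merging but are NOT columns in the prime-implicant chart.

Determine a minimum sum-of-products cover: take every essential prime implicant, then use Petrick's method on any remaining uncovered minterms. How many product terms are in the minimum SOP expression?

5

Round 0: 00000✓ 00001✓ 01011✓ 01101 10111✓ 11000✓ 11010✓ 11011✓ 11111✓
Round 1: -1011 0000- 1-111 11-11 110-0 1101-
PIs = {-1011, 0000-, 01101, 1-111, 11-11, 110-0, 1101-}
Coverage chart:
  m0: 0000- ←essential
  m1: 0000- ←essential
  m13: 01101 ←essential
  m23: 1-111 ←essential
  m24: 110-0 ←essential
  m26: 110-0,1101-
  m27: -1011,11-11,1101-
Essential: 0000-, 01101, 1-111, 110-0
Petrick residual → -1011
Min cover (5 terms): bc'de + a'b'c'd' + a'bcd'e + acde + abc'e'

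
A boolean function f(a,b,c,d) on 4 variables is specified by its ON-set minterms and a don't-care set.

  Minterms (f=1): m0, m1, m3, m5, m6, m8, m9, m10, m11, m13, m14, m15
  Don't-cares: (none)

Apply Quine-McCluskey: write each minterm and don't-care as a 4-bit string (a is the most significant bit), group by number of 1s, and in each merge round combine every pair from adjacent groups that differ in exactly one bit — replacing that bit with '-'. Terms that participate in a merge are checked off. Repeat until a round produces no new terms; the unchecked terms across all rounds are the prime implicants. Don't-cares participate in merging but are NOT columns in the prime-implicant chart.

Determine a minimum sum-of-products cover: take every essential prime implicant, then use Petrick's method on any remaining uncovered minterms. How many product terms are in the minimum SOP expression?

size-2^0 implicants → 0000(✓)  0001(✓)  0011(✓)  0101(✓)  0110(✓)  1000(✓)  1001(✓)  1010(✓)  1011(✓)  1101(✓)  1110(✓)  1111(✓)
size-2^1 implicants → -000(✓)  -001(✓)  -011(✓)  -101(✓)  -110  0-01(✓)  00-1(✓)  000-(✓)  1-01(✓)  1-10(✓)  1-11(✓)  10-0(✓)  10-1(✓)  100-(✓)  101-(✓)  11-1(✓)  111-(✓)
size-2^2 implicants → --01  -0-1  -00-  1--1  1-1-  10--
Unchecked terms (primes): --01, -0-1, -00-, -110, 1--1, 1-1-, 10--
Minterm coverage:
  m0 ⊆ -00- [E]
  m1 ⊆ --01,-0-1,-00-
  m3 ⊆ -0-1 [E]
  m5 ⊆ --01 [E]
  m6 ⊆ -110 [E]
  m8 ⊆ -00-,10--
  m9 ⊆ --01,-0-1,-00-,1--1,10--
  m10 ⊆ 1-1-,10--
  m11 ⊆ -0-1,1--1,1-1-,10--
  m13 ⊆ --01,1--1
  m14 ⊆ -110,1-1-
  m15 ⊆ 1--1,1-1-
E = {--01, -0-1, -00-, -110}
Petrick residual → 1-1-
Cover = c'd + b'd + b'c' + bcd' + ac  |cover|=5

5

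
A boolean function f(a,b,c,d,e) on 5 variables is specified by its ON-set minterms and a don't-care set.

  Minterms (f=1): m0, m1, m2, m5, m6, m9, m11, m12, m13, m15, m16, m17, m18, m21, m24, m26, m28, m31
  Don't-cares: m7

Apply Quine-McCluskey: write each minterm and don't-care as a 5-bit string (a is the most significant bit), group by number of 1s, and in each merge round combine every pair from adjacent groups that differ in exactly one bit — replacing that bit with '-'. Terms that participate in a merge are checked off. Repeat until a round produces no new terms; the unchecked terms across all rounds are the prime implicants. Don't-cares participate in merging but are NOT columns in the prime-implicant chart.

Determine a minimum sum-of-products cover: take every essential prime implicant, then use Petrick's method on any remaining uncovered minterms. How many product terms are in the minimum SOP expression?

7

size-2^0 implicants → 00000(✓)  00001(✓)  00010(✓)  00101(✓)  00110(✓)  00111(✓)  01001(✓)  01011(✓)  01100(✓)  01101(✓)  01111(✓)  10000(✓)  10001(✓)  10010(✓)  10101(✓)  11000(✓)  11010(✓)  11100(✓)  11111(✓)
size-2^1 implicants → -0000(✓)  -0001(✓)  -0010(✓)  -0101(✓)  -1100  -1111  0-001(✓)  0-101(✓)  0-111(✓)  00-01(✓)  00-10  000-0(✓)  0000-(✓)  001-1(✓)  0011-  01-01(✓)  01-11(✓)  010-1(✓)  011-1(✓)  0110-  1-000(✓)  1-010(✓)  10-01(✓)  100-0(✓)  1000-(✓)  11-00  110-0(✓)
size-2^2 implicants → -0-01  -00-0  -000-  0--01  0-1-1  01--1  1-0-0
Unchecked terms (primes): -0-01, -00-0, -000-, -1100, -1111, 0--01, 0-1-1, 00-10, 0011-, 01--1, 0110-, 1-0-0, 11-00
Minterm coverage:
  m0 ⊆ -00-0,-000-
  m1 ⊆ -0-01,-000-,0--01
  m2 ⊆ -00-0,00-10
  m5 ⊆ -0-01,0--01,0-1-1
  m6 ⊆ 00-10,0011-
  m9 ⊆ 0--01,01--1
  m11 ⊆ 01--1 [E]
  m12 ⊆ -1100,0110-
  m13 ⊆ 0--01,0-1-1,01--1,0110-
  m15 ⊆ -1111,0-1-1,01--1
  m16 ⊆ -00-0,-000-,1-0-0
  m17 ⊆ -0-01,-000-
  m18 ⊆ -00-0,1-0-0
  m21 ⊆ -0-01 [E]
  m24 ⊆ 1-0-0,11-00
  m26 ⊆ 1-0-0 [E]
  m28 ⊆ -1100,11-00
  m31 ⊆ -1111 [E]
E = {-0-01, -1111, 01--1, 1-0-0}
Petrick residual → -00-0, -1100, 00-10
Cover = b'd'e + b'c'e' + bcd'e' + bcde + a'b'de' + a'be + ac'e'  |cover|=7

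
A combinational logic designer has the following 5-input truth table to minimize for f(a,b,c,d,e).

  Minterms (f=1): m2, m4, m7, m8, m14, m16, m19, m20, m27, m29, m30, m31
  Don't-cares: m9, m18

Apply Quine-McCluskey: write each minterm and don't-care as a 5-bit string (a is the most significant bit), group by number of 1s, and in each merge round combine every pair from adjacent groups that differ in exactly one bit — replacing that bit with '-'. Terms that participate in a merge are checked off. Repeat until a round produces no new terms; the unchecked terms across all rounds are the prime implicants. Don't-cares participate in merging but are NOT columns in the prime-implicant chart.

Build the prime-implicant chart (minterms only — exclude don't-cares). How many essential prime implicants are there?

size-2^0 implicants → 00010(✓)  00100(✓)  00111  01000(✓)  01001(✓)  01110(✓)  10000(✓)  10010(✓)  10011(✓)  10100(✓)  11011(✓)  11101(✓)  11110(✓)  11111(✓)
size-2^1 implicants → -0010  -0100  -1110  0100-  1-011  10-00  100-0  1001-  11-11  111-1  1111-
Unchecked terms (primes): -0010, -0100, -1110, 00111, 0100-, 1-011, 10-00, 100-0, 1001-, 11-11, 111-1, 1111-
Minterm coverage:
  m2 ⊆ -0010 [E]
  m4 ⊆ -0100 [E]
  m7 ⊆ 00111 [E]
  m8 ⊆ 0100- [E]
  m14 ⊆ -1110 [E]
  m16 ⊆ 10-00,100-0
  m19 ⊆ 1-011,1001-
  m20 ⊆ -0100,10-00
  m27 ⊆ 1-011,11-11
  m29 ⊆ 111-1 [E]
  m30 ⊆ -1110,1111-
  m31 ⊆ 11-11,111-1,1111-
E = {-0010, -0100, -1110, 00111, 0100-, 111-1}

6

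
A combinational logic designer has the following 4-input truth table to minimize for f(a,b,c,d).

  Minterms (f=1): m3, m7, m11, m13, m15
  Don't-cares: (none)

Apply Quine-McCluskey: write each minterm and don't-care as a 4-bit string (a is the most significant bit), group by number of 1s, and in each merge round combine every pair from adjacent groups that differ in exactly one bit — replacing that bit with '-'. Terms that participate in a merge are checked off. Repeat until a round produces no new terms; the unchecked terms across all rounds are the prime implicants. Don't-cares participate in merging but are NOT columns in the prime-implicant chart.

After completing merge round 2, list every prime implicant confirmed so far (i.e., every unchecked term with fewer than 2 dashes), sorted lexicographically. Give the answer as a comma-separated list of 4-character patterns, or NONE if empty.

11-1

[col 0] 0011*, 0111*, 1011*, 1101*, 1111*
[col 1] -011*, -111*, 0-11*, 1-11*, 11-1
[col 2] --11
Prime implicants: --11, 11-1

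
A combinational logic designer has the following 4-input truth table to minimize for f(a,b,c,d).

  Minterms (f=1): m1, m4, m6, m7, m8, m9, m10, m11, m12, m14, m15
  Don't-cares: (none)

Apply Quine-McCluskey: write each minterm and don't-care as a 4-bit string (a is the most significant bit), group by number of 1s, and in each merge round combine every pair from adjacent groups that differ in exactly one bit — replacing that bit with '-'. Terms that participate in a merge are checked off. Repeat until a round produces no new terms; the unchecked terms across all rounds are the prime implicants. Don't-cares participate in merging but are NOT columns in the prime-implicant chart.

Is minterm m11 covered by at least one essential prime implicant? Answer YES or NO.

[col 0] 0001*, 0100*, 0110*, 0111*, 1000*, 1001*, 1010*, 1011*, 1100*, 1110*, 1111*
[col 1] -001, -100*, -110*, -111*, 01-0*, 011-*, 1-00*, 1-10*, 1-11*, 10-0*, 10-1*, 100-*, 101-*, 11-0*, 111-*
[col 2] -1-0, -11-, 1--0, 1-1-, 10--
Prime implicants: -001, -1-0, -11-, 1--0, 1-1-, 10--
PI chart (minterm → PIs covering it):
  1 | -001  (sole → essential)
  4 | -1-0  (sole → essential)
  6 | -1-0,-11-
  7 | -11-  (sole → essential)
  8 | 1--0,10--
  9 | -001,10--
  10 | 1--0,1-1-,10--
  11 | 1-1-,10--
  12 | -1-0,1--0
  14 | -1-0,-11-,1--0,1-1-
  15 | -11-,1-1-
Essential prime implicants: -001, -1-0, -11-

NO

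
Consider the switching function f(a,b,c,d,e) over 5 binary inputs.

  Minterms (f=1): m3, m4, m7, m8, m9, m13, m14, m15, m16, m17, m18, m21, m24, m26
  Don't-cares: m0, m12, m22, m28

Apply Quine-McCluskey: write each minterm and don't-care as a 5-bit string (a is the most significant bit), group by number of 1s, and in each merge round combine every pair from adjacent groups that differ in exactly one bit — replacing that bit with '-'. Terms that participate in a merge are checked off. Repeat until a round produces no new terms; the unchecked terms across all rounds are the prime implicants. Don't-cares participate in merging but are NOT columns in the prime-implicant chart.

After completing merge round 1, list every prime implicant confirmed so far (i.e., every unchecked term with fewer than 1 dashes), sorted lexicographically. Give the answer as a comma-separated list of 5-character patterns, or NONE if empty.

NONE

Round 0: 00000✓ 00011✓ 00100✓ 00111✓ 01000✓ 01001✓ 01100✓ 01101✓ 01110✓ 01111✓ 10000✓ 10001✓ 10010✓ 10101✓ 10110✓ 11000✓ 11010✓ 11100✓
Round 1: -0000✓ -1000✓ -1100✓ 0-000✓ 0-100✓ 0-111 00-00✓ 00-11 01-00✓ 01-01✓ 0100-✓ 011-0✓ 011-1✓ 0110-✓ 0111-✓ 1-000✓ 1-010✓ 10-01 10-10 100-0✓ 1000- 11-00✓ 110-0✓
Round 2: --000 -1-00 0--00 01-0- 011-- 1-0-0
PIs = {--000, -1-00, 0--00, 0-111, 00-11, 01-0-, 011--, 1-0-0, 10-01, 10-10, 1000-}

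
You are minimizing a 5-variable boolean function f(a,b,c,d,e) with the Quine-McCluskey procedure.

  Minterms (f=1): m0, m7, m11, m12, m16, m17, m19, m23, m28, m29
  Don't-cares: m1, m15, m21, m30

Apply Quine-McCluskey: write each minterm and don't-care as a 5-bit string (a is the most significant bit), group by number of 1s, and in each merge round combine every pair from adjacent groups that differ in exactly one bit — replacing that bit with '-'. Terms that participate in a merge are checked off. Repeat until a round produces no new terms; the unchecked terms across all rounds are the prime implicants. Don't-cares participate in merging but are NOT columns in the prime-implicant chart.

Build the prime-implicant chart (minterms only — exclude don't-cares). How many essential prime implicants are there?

[col 0] 00000*, 00001*, 00111*, 01011*, 01100*, 01111*, 10000*, 10001*, 10011*, 10101*, 10111*, 11100*, 11101*, 11110*
[col 1] -0000*, -0001*, -0111, -1100, 0-111, 0000-*, 01-11, 1-101, 10-01*, 10-11*, 100-1*, 1000-*, 101-1*, 111-0, 1110-
[col 2] -000-, 10--1
Prime implicants: -000-, -0111, -1100, 0-111, 01-11, 1-101, 10--1, 111-0, 1110-
PI chart (minterm → PIs covering it):
  0 | -000-  (sole → essential)
  7 | -0111,0-111
  11 | 01-11  (sole → essential)
  12 | -1100  (sole → essential)
  16 | -000-  (sole → essential)
  17 | -000-,10--1
  19 | 10--1  (sole → essential)
  23 | -0111,10--1
  28 | -1100,111-0,1110-
  29 | 1-101,1110-
Essential prime implicants: -000-, -1100, 01-11, 10--1

4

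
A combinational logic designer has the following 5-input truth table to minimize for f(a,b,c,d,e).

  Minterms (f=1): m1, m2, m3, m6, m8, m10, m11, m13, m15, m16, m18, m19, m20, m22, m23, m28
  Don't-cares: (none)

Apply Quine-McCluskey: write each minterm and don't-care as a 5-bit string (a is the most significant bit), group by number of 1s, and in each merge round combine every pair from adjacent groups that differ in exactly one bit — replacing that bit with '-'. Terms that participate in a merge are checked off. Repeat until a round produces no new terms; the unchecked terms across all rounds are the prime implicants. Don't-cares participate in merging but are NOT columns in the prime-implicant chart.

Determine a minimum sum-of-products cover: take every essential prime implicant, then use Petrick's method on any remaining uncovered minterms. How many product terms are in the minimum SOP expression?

Round 0: 00001✓ 00010✓ 00011✓ 00110✓ 01000✓ 01010✓ 01011✓ 01101✓ 01111✓ 10000✓ 10010✓ 10011✓ 10100✓ 10110✓ 10111✓ 11100✓
Round 1: -0010✓ -0011✓ -0110✓ 0-010✓ 0-011✓ 00-10✓ 000-1 0001-✓ 01-11 010-0 0101-✓ 011-1 1-100 10-00✓ 10-10✓ 10-11✓ 100-0✓ 1001-✓ 101-0✓ 1011-✓
Round 2: -0-10 -001- 0-01- 10--0 10-1-
PIs = {-0-10, -001-, 0-01-, 000-1, 01-11, 010-0, 011-1, 1-100, 10--0, 10-1-}
Coverage chart:
  m1: 000-1 ←essential
  m2: -0-10,-001-,0-01-
  m3: -001-,0-01-,000-1
  m6: -0-10 ←essential
  m8: 010-0 ←essential
  m10: 0-01-,010-0
  m11: 0-01-,01-11
  m13: 011-1 ←essential
  m15: 01-11,011-1
  m16: 10--0 ←essential
  m18: -0-10,-001-,10--0,10-1-
  m19: -001-,10-1-
  m20: 1-100,10--0
  m22: -0-10,10--0,10-1-
  m23: 10-1- ←essential
  m28: 1-100 ←essential
Essential: -0-10, 000-1, 010-0, 011-1, 1-100, 10--0, 10-1-
Petrick residual → 0-01-
Min cover (8 terms): b'de' + a'c'd + a'b'c'e + a'bc'e' + a'bce + acd'e' + ab'e' + ab'd

8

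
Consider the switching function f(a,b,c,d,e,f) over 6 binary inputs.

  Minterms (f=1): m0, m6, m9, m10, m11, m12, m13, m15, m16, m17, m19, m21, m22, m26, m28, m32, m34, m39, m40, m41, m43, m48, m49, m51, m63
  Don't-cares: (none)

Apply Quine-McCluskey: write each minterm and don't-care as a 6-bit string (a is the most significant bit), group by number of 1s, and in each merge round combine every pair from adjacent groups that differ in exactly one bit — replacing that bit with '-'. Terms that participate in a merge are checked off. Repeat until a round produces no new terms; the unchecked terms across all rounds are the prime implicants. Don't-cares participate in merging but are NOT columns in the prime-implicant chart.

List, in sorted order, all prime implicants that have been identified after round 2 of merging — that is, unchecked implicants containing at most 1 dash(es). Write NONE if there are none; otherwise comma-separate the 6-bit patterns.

size-2^0 implicants → 000000(✓)  000110(✓)  001001(✓)  001010(✓)  001011(✓)  001100(✓)  001101(✓)  001111(✓)  010000(✓)  010001(✓)  010011(✓)  010101(✓)  010110(✓)  011010(✓)  011100(✓)  100000(✓)  100010(✓)  100111  101000(✓)  101001(✓)  101011(✓)  110000(✓)  110001(✓)  110011(✓)  111111
size-2^1 implicants → -00000(✓)  -01001(✓)  -01011(✓)  -10000(✓)  -10001(✓)  -10011(✓)  0-0000(✓)  0-0110  0-1010  0-1100  001-01(✓)  001-11(✓)  0010-1(✓)  00101-  0011-1(✓)  00110-  010-01  0100-1(✓)  01000-(✓)  1-0000(✓)  10-000  1000-0  1010-1(✓)  10100-  1100-1(✓)  11000-(✓)
size-2^2 implicants → --0000  -010-1  -100-1  -1000-  001--1
Unchecked terms (primes): --0000, -010-1, -100-1, -1000-, 0-0110, 0-1010, 0-1100, 001--1, 00101-, 00110-, 010-01, 10-000, 1000-0, 100111, 10100-, 111111

0-0110, 0-1010, 0-1100, 00101-, 00110-, 010-01, 10-000, 1000-0, 100111, 10100-, 111111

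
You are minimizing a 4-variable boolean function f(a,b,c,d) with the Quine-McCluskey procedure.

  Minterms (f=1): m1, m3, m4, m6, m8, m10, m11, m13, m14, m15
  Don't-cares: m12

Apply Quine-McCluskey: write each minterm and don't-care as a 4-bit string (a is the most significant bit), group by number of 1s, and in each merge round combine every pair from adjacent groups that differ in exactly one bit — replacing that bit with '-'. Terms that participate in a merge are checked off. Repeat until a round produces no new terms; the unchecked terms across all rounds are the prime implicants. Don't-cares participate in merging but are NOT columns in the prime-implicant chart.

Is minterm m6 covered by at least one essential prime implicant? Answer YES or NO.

Round 0: 0001✓ 0011✓ 0100✓ 0110✓ 1000✓ 1010✓ 1011✓ 1100✓ 1101✓ 1110✓ 1111✓
Round 1: -011 -100✓ -110✓ 00-1 01-0✓ 1-00✓ 1-10✓ 1-11✓ 10-0✓ 101-✓ 11-0✓ 11-1✓ 110-✓ 111-✓
Round 2: -1-0 1--0 1-1- 11--
PIs = {-011, -1-0, 00-1, 1--0, 1-1-, 11--}
Coverage chart:
  m1: 00-1 ←essential
  m3: -011,00-1
  m4: -1-0 ←essential
  m6: -1-0 ←essential
  m8: 1--0 ←essential
  m10: 1--0,1-1-
  m11: -011,1-1-
  m13: 11-- ←essential
  m14: -1-0,1--0,1-1-,11--
  m15: 1-1-,11--
Essential: -1-0, 00-1, 1--0, 11--

YES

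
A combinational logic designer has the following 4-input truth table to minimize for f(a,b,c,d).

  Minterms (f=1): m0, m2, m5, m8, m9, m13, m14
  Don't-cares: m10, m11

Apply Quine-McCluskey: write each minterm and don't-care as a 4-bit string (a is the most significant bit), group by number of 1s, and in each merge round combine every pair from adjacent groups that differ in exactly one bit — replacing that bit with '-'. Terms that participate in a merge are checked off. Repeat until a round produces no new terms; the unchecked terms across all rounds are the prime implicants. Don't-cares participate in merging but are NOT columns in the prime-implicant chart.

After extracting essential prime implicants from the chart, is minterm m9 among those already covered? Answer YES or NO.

size-2^0 implicants → 0000(✓)  0010(✓)  0101(✓)  1000(✓)  1001(✓)  1010(✓)  1011(✓)  1101(✓)  1110(✓)
size-2^1 implicants → -000(✓)  -010(✓)  -101  00-0(✓)  1-01  1-10  10-0(✓)  10-1(✓)  100-(✓)  101-(✓)
size-2^2 implicants → -0-0  10--
Unchecked terms (primes): -0-0, -101, 1-01, 1-10, 10--
Minterm coverage:
  m0 ⊆ -0-0 [E]
  m2 ⊆ -0-0 [E]
  m5 ⊆ -101 [E]
  m8 ⊆ -0-0,10--
  m9 ⊆ 1-01,10--
  m13 ⊆ -101,1-01
  m14 ⊆ 1-10 [E]
E = {-0-0, -101, 1-10}

NO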